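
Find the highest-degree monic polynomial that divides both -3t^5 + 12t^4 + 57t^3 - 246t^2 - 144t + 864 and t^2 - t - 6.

t^2 - t - 6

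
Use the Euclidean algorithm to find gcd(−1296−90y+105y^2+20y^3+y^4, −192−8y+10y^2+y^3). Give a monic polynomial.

Euclidean algorithm in ℚ[y]:
  y^4+20y^3+105y^2−90y−1296 = (y+10)(y^3+10y^2−8y−192) + (13y^2+182y+624)
  y^3+10y^2−8y−192 = ((1/13)y−4/13)(13y^2+182y+624) + (0)
Last nonzero remainder: 13y^2+182y+624. Dividing through by 13 gives the monic gcd y^2+14y+48.

48+14y+y^2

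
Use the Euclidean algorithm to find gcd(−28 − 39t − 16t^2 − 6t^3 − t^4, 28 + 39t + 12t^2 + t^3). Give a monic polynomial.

Apply the Euclidean algorithm:
  −t^4 − 6t^3 − 16t^2 − 39t − 28 = (−t + 6)(t^3 + 12t^2 + 39t + 28) + (−49t^2 − 245t − 196)
  t^3 + 12t^2 + 39t + 28 = (−(1/49)t − 1/7)(−49t^2 − 245t − 196) + (0)
Last nonzero remainder: −49t^2 − 245t − 196. Dividing through by −49 gives the monic gcd t^2 + 5t + 4.

4 + 5t + t^2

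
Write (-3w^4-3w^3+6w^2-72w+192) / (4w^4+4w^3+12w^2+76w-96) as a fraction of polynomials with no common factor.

By polynomial division,
  -3w^4-3w^3+6w^2-72w+192 = (-3/4)(4w^4+4w^3+12w^2+76w-96) + (15w^2-15w+120)
  4w^4+4w^3+12w^2+76w-96 = ((4/15)w^2+(8/15)w-4/5)(15w^2-15w+120) + (0)
Last nonzero remainder: 15w^2-15w+120. Dividing through by 15 gives the monic gcd w^2-w+8.
Cancel w^2-w+8 from numerator and denominator to get the reduced form.

(-3w^2-6w+24)/(4w^2+8w-12)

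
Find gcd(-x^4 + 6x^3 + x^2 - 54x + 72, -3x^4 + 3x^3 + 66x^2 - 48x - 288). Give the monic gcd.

x^2 - 7x + 12

Euclidean algorithm in ℚ[x]:
  -x^4 + 6x^3 + x^2 - 54x + 72 = (1/3)(-3x^4 + 3x^3 + 66x^2 - 48x - 288) + (5x^3 - 21x^2 - 38x + 168)
  -3x^4 + 3x^3 + 66x^2 - 48x - 288 = (-(3/5)x - 48/25)(5x^3 - 21x^2 - 38x + 168) + ((72/25)x^2 - (504/25)x + 864/25)
  5x^3 - 21x^2 - 38x + 168 = ((125/72)x + 175/36)((72/25)x^2 - (504/25)x + 864/25) + (0)
Last nonzero remainder: (72/25)x^2 - (504/25)x + 864/25. Dividing through by 72/25 gives the monic gcd x^2 - 7x + 12.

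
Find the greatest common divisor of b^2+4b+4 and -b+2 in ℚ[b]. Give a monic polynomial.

1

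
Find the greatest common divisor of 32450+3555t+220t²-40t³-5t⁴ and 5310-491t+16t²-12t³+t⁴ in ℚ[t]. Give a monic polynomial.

-590-11t-3t²+t³

Repeated division with remainder:
  -5t⁴-40t³+220t²+3555t+32450 = (-5)(t⁴-12t³+16t²-491t+5310) + (-100t³+300t²+1100t+59000)
  t⁴-12t³+16t²-491t+5310 = (-(1/100)t+9/100)(-100t³+300t²+1100t+59000) + (0)
Last nonzero remainder: -100t³+300t²+1100t+59000. Dividing through by -100 gives the monic gcd t³-3t²-11t-590.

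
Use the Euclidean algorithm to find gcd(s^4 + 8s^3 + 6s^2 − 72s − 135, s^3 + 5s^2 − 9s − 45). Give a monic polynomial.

Apply the Euclidean algorithm:
  s^4 + 8s^3 + 6s^2 − 72s − 135 = (s + 3)(s^3 + 5s^2 − 9s − 45) + (0)
The last nonzero remainder s^3 + 5s^2 − 9s − 45 is already monic.

s^3 + 5s^2 − 9s − 45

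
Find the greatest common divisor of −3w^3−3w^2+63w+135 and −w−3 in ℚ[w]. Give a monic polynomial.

w+3

Apply the Euclidean algorithm:
  −3w^3−3w^2+63w+135 = (3w^2−6w−45)(−w−3) + (0)
Last nonzero remainder: −w−3. Dividing through by −1 gives the monic gcd w+3.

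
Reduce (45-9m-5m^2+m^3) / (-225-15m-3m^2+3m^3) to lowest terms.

(-9+m^2)/(45+12m+3m^2)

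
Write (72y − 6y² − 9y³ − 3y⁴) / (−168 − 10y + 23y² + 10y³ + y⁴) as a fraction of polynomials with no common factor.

(−3y)/(7 + y)

Apply the Euclidean algorithm:
  −3y⁴ − 9y³ − 6y² + 72y = (−3)(y⁴ + 10y³ + 23y² − 10y − 168) + (21y³ + 63y² + 42y − 504)
  y⁴ + 10y³ + 23y² − 10y − 168 = ((1/21)y + 1/3)(21y³ + 63y² + 42y − 504) + (0)
Last nonzero remainder: 21y³ + 63y² + 42y − 504. Dividing through by 21 gives the monic gcd y³ + 3y² + 2y − 24.
Cancel y³ + 3y² + 2y − 24 from numerator and denominator to get the reduced form.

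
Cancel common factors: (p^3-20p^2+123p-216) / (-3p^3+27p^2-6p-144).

By polynomial division,
  p^3-20p^2+123p-216 = (-1/3)(-3p^3+27p^2-6p-144) + (-11p^2+121p-264)
  -3p^3+27p^2-6p-144 = ((3/11)p+6/11)(-11p^2+121p-264) + (0)
Last nonzero remainder: -11p^2+121p-264. Dividing through by -11 gives the monic gcd p^2-11p+24.
Cancel p^2-11p+24 from numerator and denominator to get the reduced form.

(-p+9)/(3p+6)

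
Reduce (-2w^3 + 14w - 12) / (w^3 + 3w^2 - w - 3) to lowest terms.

(-2w + 4)/(w + 1)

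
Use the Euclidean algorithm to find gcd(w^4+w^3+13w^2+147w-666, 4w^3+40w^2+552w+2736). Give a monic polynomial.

By polynomial division,
  w^4+w^3+13w^2+147w-666 = ((1/4)w-9/4)(4w^3+40w^2+552w+2736) + (-35w^2+705w+5490)
  4w^3+40w^2+552w+2736 = (-(4/35)w-844/245)(-35w^2+705w+5490) + ((176796/49)w+1060776/49)
  -35w^2+705w+5490 = (-(1715/176796)w+14945/58932)((176796/49)w+1060776/49) + (0)
Last nonzero remainder: (176796/49)w+1060776/49. Dividing through by 176796/49 gives the monic gcd w+6.

w+6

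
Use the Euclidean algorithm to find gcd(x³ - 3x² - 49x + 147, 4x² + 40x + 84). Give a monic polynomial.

Repeated division with remainder:
  x³ - 3x² - 49x + 147 = ((1/4)x - 13/4)(4x² + 40x + 84) + (60x + 420)
  4x² + 40x + 84 = ((1/15)x + 1/5)(60x + 420) + (0)
Last nonzero remainder: 60x + 420. Dividing through by 60 gives the monic gcd x + 7.

x + 7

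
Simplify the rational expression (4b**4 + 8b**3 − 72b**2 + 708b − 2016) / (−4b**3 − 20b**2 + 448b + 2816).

(−b**3 + 6b**2 − 30b + 63)/(b**2 − 3b − 88)

Apply the Euclidean algorithm:
  4b**4 + 8b**3 − 72b**2 + 708b − 2016 = (−b + 3)(−4b**3 − 20b**2 + 448b + 2816) + (436b**2 + 2180b − 10464)
  −4b**3 − 20b**2 + 448b + 2816 = (−(1/109)b)(436b**2 + 2180b − 10464) + (352b + 2816)
  436b**2 + 2180b − 10464 = ((109/88)b − 327/88)(352b + 2816) + (0)
Last nonzero remainder: 352b + 2816. Dividing through by 352 gives the monic gcd b + 8.
Cancel b + 8 from numerator and denominator to get the reduced form.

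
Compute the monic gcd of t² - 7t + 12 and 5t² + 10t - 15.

1

Apply the Euclidean algorithm:
  t² - 7t + 12 = (1/5)(5t² + 10t - 15) + (-9t + 15)
  5t² + 10t - 15 = (-(5/9)t - 55/27)(-9t + 15) + (140/9)
  -9t + 15 = (-(81/140)t + 27/28)(140/9) + (0)
The last nonzero remainder is the constant 140/9, so the polynomials are coprime and gcd = 1.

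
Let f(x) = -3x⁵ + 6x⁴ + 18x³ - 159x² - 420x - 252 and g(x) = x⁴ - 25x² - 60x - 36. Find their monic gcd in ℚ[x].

Euclidean algorithm in ℚ[x]:
  -3x⁵ + 6x⁴ + 18x³ - 159x² - 420x - 252 = (-3x + 6)(x⁴ - 25x² - 60x - 36) + (-57x³ - 189x² - 168x - 36)
  x⁴ - 25x² - 60x - 36 = (-(1/57)x + 21/361)(-57x³ - 189x² - 168x - 36) + (-(6120/361)x² - (18360/361)x - 12240/361)
  -57x³ - 189x² - 168x - 36 = ((6859/2040)x + 361/340)(-(6120/361)x² - (18360/361)x - 12240/361) + (0)
Last nonzero remainder: -(6120/361)x² - (18360/361)x - 12240/361. Dividing through by -6120/361 gives the monic gcd x² + 3x + 2.

x² + 3x + 2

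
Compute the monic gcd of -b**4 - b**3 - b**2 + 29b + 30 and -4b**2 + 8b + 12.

b**2 - 2b - 3

Apply the Euclidean algorithm:
  -b**4 - b**3 - b**2 + 29b + 30 = ((1/4)b**2 + (3/4)b + 5/2)(-4b**2 + 8b + 12) + (0)
Last nonzero remainder: -4b**2 + 8b + 12. Dividing through by -4 gives the monic gcd b**2 - 2b - 3.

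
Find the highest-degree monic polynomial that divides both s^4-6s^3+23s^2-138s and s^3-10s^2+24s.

s^2-6s

Apply the Euclidean algorithm:
  s^4-6s^3+23s^2-138s = (s+4)(s^3-10s^2+24s) + (39s^2-234s)
  s^3-10s^2+24s = ((1/39)s-4/39)(39s^2-234s) + (0)
Last nonzero remainder: 39s^2-234s. Dividing through by 39 gives the monic gcd s^2-6s.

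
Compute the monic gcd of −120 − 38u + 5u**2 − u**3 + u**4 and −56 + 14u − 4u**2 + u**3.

−4 + u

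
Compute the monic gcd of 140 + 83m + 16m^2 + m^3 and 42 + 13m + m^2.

7 + m

By polynomial division,
  m^3 + 16m^2 + 83m + 140 = (m + 3)(m^2 + 13m + 42) + (2m + 14)
  m^2 + 13m + 42 = ((1/2)m + 3)(2m + 14) + (0)
Last nonzero remainder: 2m + 14. Dividing through by 2 gives the monic gcd m + 7.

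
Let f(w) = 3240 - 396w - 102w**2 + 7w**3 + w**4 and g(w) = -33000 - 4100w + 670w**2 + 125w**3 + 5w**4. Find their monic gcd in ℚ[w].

-60 + 4w + w**2

Apply the Euclidean algorithm:
  w**4 + 7w**3 - 102w**2 - 396w + 3240 = (1/5)(5w**4 + 125w**3 + 670w**2 - 4100w - 33000) + (-18w**3 - 236w**2 + 424w + 9840)
  5w**4 + 125w**3 + 670w**2 - 4100w - 33000 = (-(5/18)w - 535/162)(-18w**3 - 236w**2 + 424w + 9840) + ((680/81)w**2 + (2720/81)w - 13600/27)
  -18w**3 - 236w**2 + 424w + 9840 = (-(729/340)w - 3321/170)((680/81)w**2 + (2720/81)w - 13600/27) + (0)
Last nonzero remainder: (680/81)w**2 + (2720/81)w - 13600/27. Dividing through by 680/81 gives the monic gcd w**2 + 4w - 60.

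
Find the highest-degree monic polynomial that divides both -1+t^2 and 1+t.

1+t

By polynomial division,
  t^2-1 = (t-1)(t+1) + (0)
The last nonzero remainder t+1 is already monic.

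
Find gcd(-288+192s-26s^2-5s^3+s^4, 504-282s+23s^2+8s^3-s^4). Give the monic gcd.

72-30s-s^2+s^3

By polynomial division,
  s^4-5s^3-26s^2+192s-288 = (-1)(-s^4+8s^3+23s^2-282s+504) + (3s^3-3s^2-90s+216)
  -s^4+8s^3+23s^2-282s+504 = (-(1/3)s+7/3)(3s^3-3s^2-90s+216) + (0)
Last nonzero remainder: 3s^3-3s^2-90s+216. Dividing through by 3 gives the monic gcd s^3-s^2-30s+72.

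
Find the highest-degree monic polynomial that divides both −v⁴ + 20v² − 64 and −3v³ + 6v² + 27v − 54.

v − 2

Apply the Euclidean algorithm:
  −v⁴ + 20v² − 64 = ((1/3)v + 2/3)(−3v³ + 6v² + 27v − 54) + (7v² − 28)
  −3v³ + 6v² + 27v − 54 = (−(3/7)v + 6/7)(7v² − 28) + (15v − 30)
  7v² − 28 = ((7/15)v + 14/15)(15v − 30) + (0)
Last nonzero remainder: 15v − 30. Dividing through by 15 gives the monic gcd v − 2.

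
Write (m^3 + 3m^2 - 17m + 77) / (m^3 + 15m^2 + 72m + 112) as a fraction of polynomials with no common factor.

(m^2 - 4m + 11)/(m^2 + 8m + 16)

Repeated division with remainder:
  m^3 + 3m^2 - 17m + 77 = (m^3 + 15m^2 + 72m + 112) + (-12m^2 - 89m - 35)
  m^3 + 15m^2 + 72m + 112 = (-(1/12)m - 91/144)(-12m^2 - 89m - 35) + ((1849/144)m + 12943/144)
  -12m^2 - 89m - 35 = (-(1728/1849)m - 720/1849)((1849/144)m + 12943/144) + (0)
Last nonzero remainder: (1849/144)m + 12943/144. Dividing through by 1849/144 gives the monic gcd m + 7.
Cancel m + 7 from numerator and denominator to get the reduced form.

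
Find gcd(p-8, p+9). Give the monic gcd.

Repeated division with remainder:
  p-8 = (p+9) + (-17)
  p+9 = (-(1/17)p-9/17)(-17) + (0)
The last nonzero remainder is the constant -17, so the polynomials are coprime and gcd = 1.

1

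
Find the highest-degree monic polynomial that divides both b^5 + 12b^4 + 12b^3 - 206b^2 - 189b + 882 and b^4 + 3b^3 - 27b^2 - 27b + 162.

b^2 - 9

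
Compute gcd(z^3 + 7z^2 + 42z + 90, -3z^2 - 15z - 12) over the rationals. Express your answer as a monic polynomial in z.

By polynomial division,
  z^3 + 7z^2 + 42z + 90 = (-(1/3)z - 2/3)(-3z^2 - 15z - 12) + (28z + 82)
  -3z^2 - 15z - 12 = (-(3/28)z - 87/392)(28z + 82) + (1215/196)
  28z + 82 = ((5488/1215)z + 16072/1215)(1215/196) + (0)
The last nonzero remainder is the constant 1215/196, so the polynomials are coprime and gcd = 1.

1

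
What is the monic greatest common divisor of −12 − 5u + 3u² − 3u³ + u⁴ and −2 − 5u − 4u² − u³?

Apply the Euclidean algorithm:
  u⁴ − 3u³ + 3u² − 5u − 12 = (−u + 7)(−u³ − 4u² − 5u − 2) + (26u² + 28u + 2)
  −u³ − 4u² − 5u − 2 = (−(1/26)u − 19/169)(26u² + 28u + 2) + (−(300/169)u − 300/169)
  26u² + 28u + 2 = (−(2197/150)u − 169/150)(−(300/169)u − 300/169) + (0)
Last nonzero remainder: −(300/169)u − 300/169. Dividing through by −300/169 gives the monic gcd u + 1.

1 + u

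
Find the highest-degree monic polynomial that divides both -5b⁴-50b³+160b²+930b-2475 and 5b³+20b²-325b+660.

b²+8b-33

Repeated division with remainder:
  -5b⁴-50b³+160b²+930b-2475 = (-b-6)(5b³+20b²-325b+660) + (-45b²-360b+1485)
  5b³+20b²-325b+660 = (-(1/9)b+4/9)(-45b²-360b+1485) + (0)
Last nonzero remainder: -45b²-360b+1485. Dividing through by -45 gives the monic gcd b²+8b-33.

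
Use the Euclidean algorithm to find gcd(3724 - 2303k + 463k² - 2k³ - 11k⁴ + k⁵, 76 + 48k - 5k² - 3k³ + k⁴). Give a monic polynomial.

19 - 7k + k²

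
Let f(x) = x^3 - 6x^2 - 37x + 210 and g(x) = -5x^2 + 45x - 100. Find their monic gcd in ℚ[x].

x - 5

Euclidean algorithm in ℚ[x]:
  x^3 - 6x^2 - 37x + 210 = (-(1/5)x - 3/5)(-5x^2 + 45x - 100) + (-30x + 150)
  -5x^2 + 45x - 100 = ((1/6)x - 2/3)(-30x + 150) + (0)
Last nonzero remainder: -30x + 150. Dividing through by -30 gives the monic gcd x - 5.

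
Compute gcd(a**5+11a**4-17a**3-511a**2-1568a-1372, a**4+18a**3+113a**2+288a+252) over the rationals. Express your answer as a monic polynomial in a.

a**2+9a+14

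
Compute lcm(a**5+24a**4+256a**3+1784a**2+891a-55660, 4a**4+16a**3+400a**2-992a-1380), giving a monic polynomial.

Repeated division with remainder:
  a**5+24a**4+256a**3+1784a**2+891a-55660 = ((1/4)a+5)(4a**4+16a**3+400a**2-992a-1380) + (76a**3+32a**2+6196a-48760)
  4a**4+16a**3+400a**2-992a-1380 = ((1/19)a+68/361)(76a**3+32a**2+6196a-48760) + ((24500/361)a**2+(147000/361)a+2817500/361)
  76a**3+32a**2+6196a-48760 = ((6859/6125)a-38266/6125)((24500/361)a**2+(147000/361)a+2817500/361) + (0)
Last nonzero remainder: (24500/361)a**2+(147000/361)a+2817500/361. Dividing through by 24500/361 gives the monic gcd a**2+6a+115.
Then lcm(f, g) = f·g / gcd(f, g); expanding and making the result monic gives the answer.

a**7+22a**6+205a**5+1200a**4-3445a**3-62794a**2+108647a+166980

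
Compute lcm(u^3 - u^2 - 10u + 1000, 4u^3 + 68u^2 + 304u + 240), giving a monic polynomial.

Repeated division with remainder:
  u^3 - u^2 - 10u + 1000 = (1/4)(4u^3 + 68u^2 + 304u + 240) + (-18u^2 - 86u + 940)
  4u^3 + 68u^2 + 304u + 240 = (-(2/9)u - 220/81)(-18u^2 - 86u + 940) + ((22624/81)u + 226240/81)
  -18u^2 - 86u + 940 = (-(729/11312)u + 3807/11312)((22624/81)u + 226240/81) + (0)
Last nonzero remainder: (22624/81)u + 226240/81. Dividing through by 22624/81 gives the monic gcd u + 10.
Then lcm(f, g) = f·g / gcd(f, g); expanding and making the result monic gives the answer.

u^5 + 6u^4 - 11u^3 + 924u^2 + 6940u + 6000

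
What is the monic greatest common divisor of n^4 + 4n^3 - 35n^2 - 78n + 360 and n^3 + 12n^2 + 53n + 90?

n + 5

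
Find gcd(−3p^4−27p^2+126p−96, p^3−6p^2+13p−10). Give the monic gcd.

Apply the Euclidean algorithm:
  −3p^4−27p^2+126p−96 = (−3p−18)(p^3−6p^2+13p−10) + (−96p^2+330p−276)
  p^3−6p^2+13p−10 = (−(1/96)p+41/1536)(−96p^2+330p−276) + ((337/256)p−337/128)
  −96p^2+330p−276 = (−(24576/337)p+35328/337)((337/256)p−337/128) + (0)
Last nonzero remainder: (337/256)p−337/128. Dividing through by 337/256 gives the monic gcd p−2.

p−2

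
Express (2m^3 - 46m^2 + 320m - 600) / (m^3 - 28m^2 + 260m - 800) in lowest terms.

Apply the Euclidean algorithm:
  2m^3 - 46m^2 + 320m - 600 = (2)(m^3 - 28m^2 + 260m - 800) + (10m^2 - 200m + 1000)
  m^3 - 28m^2 + 260m - 800 = ((1/10)m - 4/5)(10m^2 - 200m + 1000) + (0)
Last nonzero remainder: 10m^2 - 200m + 1000. Dividing through by 10 gives the monic gcd m^2 - 20m + 100.
Cancel m^2 - 20m + 100 from numerator and denominator to get the reduced form.

(2m - 6)/(m - 8)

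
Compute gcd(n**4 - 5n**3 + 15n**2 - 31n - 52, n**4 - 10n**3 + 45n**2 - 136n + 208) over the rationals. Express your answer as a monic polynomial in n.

By polynomial division,
  n**4 - 5n**3 + 15n**2 - 31n - 52 = (n**4 - 10n**3 + 45n**2 - 136n + 208) + (5n**3 - 30n**2 + 105n - 260)
  n**4 - 10n**3 + 45n**2 - 136n + 208 = ((1/5)n - 4/5)(5n**3 - 30n**2 + 105n - 260) + (0)
Last nonzero remainder: 5n**3 - 30n**2 + 105n - 260. Dividing through by 5 gives the monic gcd n**3 - 6n**2 + 21n - 52.

n**3 - 6n**2 + 21n - 52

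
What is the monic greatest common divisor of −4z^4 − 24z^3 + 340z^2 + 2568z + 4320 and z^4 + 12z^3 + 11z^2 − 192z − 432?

z^3 + 16z^2 + 75z + 108

Repeated division with remainder:
  −4z^4 − 24z^3 + 340z^2 + 2568z + 4320 = (−4)(z^4 + 12z^3 + 11z^2 − 192z − 432) + (24z^3 + 384z^2 + 1800z + 2592)
  z^4 + 12z^3 + 11z^2 − 192z − 432 = ((1/24)z − 1/6)(24z^3 + 384z^2 + 1800z + 2592) + (0)
Last nonzero remainder: 24z^3 + 384z^2 + 1800z + 2592. Dividing through by 24 gives the monic gcd z^3 + 16z^2 + 75z + 108.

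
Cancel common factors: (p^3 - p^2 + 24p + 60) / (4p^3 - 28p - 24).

Repeated division with remainder:
  p^3 - p^2 + 24p + 60 = (1/4)(4p^3 - 28p - 24) + (-p^2 + 31p + 66)
  4p^3 - 28p - 24 = (-4p - 124)(-p^2 + 31p + 66) + (4080p + 8160)
  -p^2 + 31p + 66 = (-(1/4080)p + 11/1360)(4080p + 8160) + (0)
Last nonzero remainder: 4080p + 8160. Dividing through by 4080 gives the monic gcd p + 2.
Cancel p + 2 from numerator and denominator to get the reduced form.

(p^2 - 3p + 30)/(4p^2 - 8p - 12)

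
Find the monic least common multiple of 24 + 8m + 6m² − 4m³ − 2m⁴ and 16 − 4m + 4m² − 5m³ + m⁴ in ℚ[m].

By polynomial division,
  −2m⁴ − 4m³ + 6m² + 8m + 24 = (−2)(m⁴ − 5m³ + 4m² − 4m + 16) + (−14m³ + 14m² + 56)
  m⁴ − 5m³ + 4m² − 4m + 16 = (−(1/14)m + 2/7)(−14m³ + 14m² + 56) + (0)
Last nonzero remainder: −14m³ + 14m² + 56. Dividing through by −14 gives the monic gcd m³ − m² − 4.
Then lcm(f, g) = f·g / gcd(f, g); expanding and making the result monic gives the answer.

48 + 4m + 8m² − 11m³ − 2m⁴ + m⁵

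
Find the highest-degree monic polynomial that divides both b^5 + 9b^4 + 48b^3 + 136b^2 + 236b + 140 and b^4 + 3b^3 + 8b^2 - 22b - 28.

b^3 + 5b^2 + 18b + 14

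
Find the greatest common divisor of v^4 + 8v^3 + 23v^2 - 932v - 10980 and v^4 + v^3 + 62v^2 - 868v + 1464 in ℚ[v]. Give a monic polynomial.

v^2 + 9v + 122

Euclidean algorithm in ℚ[v]:
  v^4 + 8v^3 + 23v^2 - 932v - 10980 = (v^4 + v^3 + 62v^2 - 868v + 1464) + (7v^3 - 39v^2 - 64v - 12444)
  v^4 + v^3 + 62v^2 - 868v + 1464 = ((1/7)v + 46/49)(7v^3 - 39v^2 - 64v - 12444) + ((5280/49)v^2 + (47520/49)v + 644160/49)
  7v^3 - 39v^2 - 64v - 12444 = ((343/5280)v - 833/880)((5280/49)v^2 + (47520/49)v + 644160/49) + (0)
Last nonzero remainder: (5280/49)v^2 + (47520/49)v + 644160/49. Dividing through by 5280/49 gives the monic gcd v^2 + 9v + 122.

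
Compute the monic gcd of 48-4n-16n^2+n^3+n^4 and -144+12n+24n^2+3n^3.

Repeated division with remainder:
  n^4+n^3-16n^2-4n+48 = ((1/3)n-7/3)(3n^3+24n^2+12n-144) + (36n^2+72n-288)
  3n^3+24n^2+12n-144 = ((1/12)n+1/2)(36n^2+72n-288) + (0)
Last nonzero remainder: 36n^2+72n-288. Dividing through by 36 gives the monic gcd n^2+2n-8.

-8+2n+n^2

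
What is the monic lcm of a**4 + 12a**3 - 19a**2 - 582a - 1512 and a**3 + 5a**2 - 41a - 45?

a**6 + 8a**5 - 72a**4 - 566a**3 + 911a**2 + 8958a + 7560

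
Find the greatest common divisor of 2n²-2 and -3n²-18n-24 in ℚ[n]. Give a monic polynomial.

1

By polynomial division,
  2n²-2 = (-2/3)(-3n²-18n-24) + (-12n-18)
  -3n²-18n-24 = ((1/4)n+9/8)(-12n-18) + (-15/4)
  -12n-18 = ((16/5)n+24/5)(-15/4) + (0)
The last nonzero remainder is the constant -15/4, so the polynomials are coprime and gcd = 1.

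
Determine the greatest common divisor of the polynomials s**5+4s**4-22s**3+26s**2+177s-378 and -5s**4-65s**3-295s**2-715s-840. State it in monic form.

Euclidean algorithm in ℚ[s]:
  s**5+4s**4-22s**3+26s**2+177s-378 = (-(1/5)s+9/5)(-5s**4-65s**3-295s**2-715s-840) + (36s**3+414s**2+1296s+1134)
  -5s**4-65s**3-295s**2-715s-840 = (-(5/36)s-5/24)(36s**3+414s**2+1296s+1134) + (-(115/4)s**2-(575/2)s-2415/4)
  36s**3+414s**2+1296s+1134 = (-(144/115)s-216/115)(-(115/4)s**2-(575/2)s-2415/4) + (0)
Last nonzero remainder: -(115/4)s**2-(575/2)s-2415/4. Dividing through by -115/4 gives the monic gcd s**2+10s+21.

s**2+10s+21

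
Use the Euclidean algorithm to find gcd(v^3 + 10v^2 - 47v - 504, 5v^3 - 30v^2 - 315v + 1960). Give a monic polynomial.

v^2 + v - 56

Apply the Euclidean algorithm:
  v^3 + 10v^2 - 47v - 504 = (1/5)(5v^3 - 30v^2 - 315v + 1960) + (16v^2 + 16v - 896)
  5v^3 - 30v^2 - 315v + 1960 = ((5/16)v - 35/16)(16v^2 + 16v - 896) + (0)
Last nonzero remainder: 16v^2 + 16v - 896. Dividing through by 16 gives the monic gcd v^2 + v - 56.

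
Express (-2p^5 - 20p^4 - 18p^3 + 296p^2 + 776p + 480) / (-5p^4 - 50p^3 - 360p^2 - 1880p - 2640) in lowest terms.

By polynomial division,
  -2p^5 - 20p^4 - 18p^3 + 296p^2 + 776p + 480 = ((2/5)p)(-5p^4 - 50p^3 - 360p^2 - 1880p - 2640) + (126p^3 + 1048p^2 + 1832p + 480)
  -5p^4 - 50p^3 - 360p^2 - 1880p - 2640 = (-(5/126)p - 265/3969)(126p^3 + 1048p^2 + 1832p + 480) + (-(862580/3969)p^2 - (6900640/3969)p - 3450320/1323)
  126p^3 + 1048p^2 + 1832p + 480 = (-(250047/431290)p - 7938/43129)(-(862580/3969)p^2 - (6900640/3969)p - 3450320/1323) + (0)
Last nonzero remainder: -(862580/3969)p^2 - (6900640/3969)p - 3450320/1323. Dividing through by -862580/3969 gives the monic gcd p^2 + 8p + 12.
Cancel p^2 + 8p + 12 from numerator and denominator to get the reduced form.

(2p^3 + 4p^2 - 38p - 40)/(5p^2 + 10p + 220)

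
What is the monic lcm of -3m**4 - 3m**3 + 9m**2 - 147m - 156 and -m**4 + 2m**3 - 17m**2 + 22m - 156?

Apply the Euclidean algorithm:
  -3m**4 - 3m**3 + 9m**2 - 147m - 156 = (3)(-m**4 + 2m**3 - 17m**2 + 22m - 156) + (-9m**3 + 60m**2 - 213m + 312)
  -m**4 + 2m**3 - 17m**2 + 22m - 156 = ((1/9)m + 14/27)(-9m**3 + 60m**2 - 213m + 312) + (-(220/9)m**2 + (880/9)m - 2860/9)
  -9m**3 + 60m**2 - 213m + 312 = ((81/220)m - 54/55)(-(220/9)m**2 + (880/9)m - 2860/9) + (0)
Last nonzero remainder: -(220/9)m**2 + (880/9)m - 2860/9. Dividing through by -220/9 gives the monic gcd m**2 - 4m + 13.
Then lcm(f, g) = f·g / gcd(f, g); expanding and making the result monic gives the answer.

m**6 + 3m**5 + 11m**4 + 55m**3 + 114m**2 + 692m + 624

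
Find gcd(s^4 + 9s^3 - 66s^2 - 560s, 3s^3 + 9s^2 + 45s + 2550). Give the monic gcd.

Repeated division with remainder:
  s^4 + 9s^3 - 66s^2 - 560s = ((1/3)s + 2)(3s^3 + 9s^2 + 45s + 2550) + (-99s^2 - 1500s - 5100)
  3s^3 + 9s^2 + 45s + 2550 = (-(1/33)s + 401/1089)(-99s^2 - 1500s - 5100) + ((160735/363)s + 1607350/363)
  -99s^2 - 1500s - 5100 = (-(35937/160735)s - 2178/1891)((160735/363)s + 1607350/363) + (0)
Last nonzero remainder: (160735/363)s + 1607350/363. Dividing through by 160735/363 gives the monic gcd s + 10.

s + 10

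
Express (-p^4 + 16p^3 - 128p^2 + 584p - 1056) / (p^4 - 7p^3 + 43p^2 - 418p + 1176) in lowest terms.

Apply the Euclidean algorithm:
  -p^4 + 16p^3 - 128p^2 + 584p - 1056 = (-1)(p^4 - 7p^3 + 43p^2 - 418p + 1176) + (9p^3 - 85p^2 + 166p + 120)
  p^4 - 7p^3 + 43p^2 - 418p + 1176 = ((1/9)p + 22/81)(9p^3 - 85p^2 + 166p + 120) + ((3859/81)p^2 - (38590/81)p + 30872/27)
  9p^3 - 85p^2 + 166p + 120 = ((729/3859)p + 405/3859)((3859/81)p^2 - (38590/81)p + 30872/27) + (0)
Last nonzero remainder: (3859/81)p^2 - (38590/81)p + 30872/27. Dividing through by 3859/81 gives the monic gcd p^2 - 10p + 24.
Cancel p^2 - 10p + 24 from numerator and denominator to get the reduced form.

(-p^2 + 6p - 44)/(p^2 + 3p + 49)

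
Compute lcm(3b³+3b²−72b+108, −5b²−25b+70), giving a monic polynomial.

Apply the Euclidean algorithm:
  3b³+3b²−72b+108 = (−(3/5)b+12/5)(−5b²−25b+70) + (30b−60)
  −5b²−25b+70 = (−(1/6)b−7/6)(30b−60) + (0)
Last nonzero remainder: 30b−60. Dividing through by 30 gives the monic gcd b−2.
Then lcm(f, g) = f·g / gcd(f, g); expanding and making the result monic gives the answer.

b⁴+8b³−17b²−132b+252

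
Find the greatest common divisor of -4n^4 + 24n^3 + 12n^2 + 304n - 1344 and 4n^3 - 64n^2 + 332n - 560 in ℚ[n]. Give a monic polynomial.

Repeated division with remainder:
  -4n^4 + 24n^3 + 12n^2 + 304n - 1344 = (-n - 10)(4n^3 - 64n^2 + 332n - 560) + (-296n^2 + 3064n - 6944)
  4n^3 - 64n^2 + 332n - 560 = (-(1/74)n + 209/2738)(-296n^2 + 3064n - 6944) + ((5856/1369)n - 40992/1369)
  -296n^2 + 3064n - 6944 = (-(50653/732)n + 42439/183)((5856/1369)n - 40992/1369) + (0)
Last nonzero remainder: (5856/1369)n - 40992/1369. Dividing through by 5856/1369 gives the monic gcd n - 7.

n - 7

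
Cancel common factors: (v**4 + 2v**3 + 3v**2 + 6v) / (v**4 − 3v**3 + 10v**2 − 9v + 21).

Euclidean algorithm in ℚ[v]:
  v**4 + 2v**3 + 3v**2 + 6v = (v**4 − 3v**3 + 10v**2 − 9v + 21) + (5v**3 − 7v**2 + 15v − 21)
  v**4 − 3v**3 + 10v**2 − 9v + 21 = ((1/5)v − 8/25)(5v**3 − 7v**2 + 15v − 21) + ((119/25)v**2 + 357/25)
  5v**3 − 7v**2 + 15v − 21 = ((125/119)v − 25/17)((119/25)v**2 + 357/25) + (0)
Last nonzero remainder: (119/25)v**2 + 357/25. Dividing through by 119/25 gives the monic gcd v**2 + 3.
Cancel v**2 + 3 from numerator and denominator to get the reduced form.

(v**2 + 2v)/(v**2 − 3v + 7)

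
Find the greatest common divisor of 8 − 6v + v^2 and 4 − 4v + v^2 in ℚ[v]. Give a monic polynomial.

Repeated division with remainder:
  v^2 − 6v + 8 = (v^2 − 4v + 4) + (−2v + 4)
  v^2 − 4v + 4 = (−(1/2)v + 1)(−2v + 4) + (0)
Last nonzero remainder: −2v + 4. Dividing through by −2 gives the monic gcd v − 2.

−2 + v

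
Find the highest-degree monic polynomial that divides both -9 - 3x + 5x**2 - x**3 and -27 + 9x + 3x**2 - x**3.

Apply the Euclidean algorithm:
  -x**3 + 5x**2 - 3x - 9 = (-x**3 + 3x**2 + 9x - 27) + (2x**2 - 12x + 18)
  -x**3 + 3x**2 + 9x - 27 = (-(1/2)x - 3/2)(2x**2 - 12x + 18) + (0)
Last nonzero remainder: 2x**2 - 12x + 18. Dividing through by 2 gives the monic gcd x**2 - 6x + 9.

9 - 6x + x**2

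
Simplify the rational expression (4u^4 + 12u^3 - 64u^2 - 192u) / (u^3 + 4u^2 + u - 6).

(4u^3 - 64u)/(u^2 + u - 2)

Repeated division with remainder:
  4u^4 + 12u^3 - 64u^2 - 192u = (4u - 4)(u^3 + 4u^2 + u - 6) + (-52u^2 - 164u - 24)
  u^3 + 4u^2 + u - 6 = (-(1/52)u - 11/676)(-52u^2 - 164u - 24) + (-(360/169)u - 1080/169)
  -52u^2 - 164u - 24 = ((2197/90)u + 169/45)(-(360/169)u - 1080/169) + (0)
Last nonzero remainder: -(360/169)u - 1080/169. Dividing through by -360/169 gives the monic gcd u + 3.
Cancel u + 3 from numerator and denominator to get the reduced form.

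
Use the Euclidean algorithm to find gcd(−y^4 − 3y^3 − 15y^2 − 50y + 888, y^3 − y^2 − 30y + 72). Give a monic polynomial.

Repeated division with remainder:
  −y^4 − 3y^3 − 15y^2 − 50y + 888 = (−y − 4)(y^3 − y^2 − 30y + 72) + (−49y^2 − 98y + 1176)
  y^3 − y^2 − 30y + 72 = (−(1/49)y + 3/49)(−49y^2 − 98y + 1176) + (0)
Last nonzero remainder: −49y^2 − 98y + 1176. Dividing through by −49 gives the monic gcd y^2 + 2y − 24.

y^2 + 2y − 24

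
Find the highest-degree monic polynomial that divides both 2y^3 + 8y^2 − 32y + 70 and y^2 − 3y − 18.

Euclidean algorithm in ℚ[y]:
  2y^3 + 8y^2 − 32y + 70 = (2y + 14)(y^2 − 3y − 18) + (46y + 322)
  y^2 − 3y − 18 = ((1/46)y − 5/23)(46y + 322) + (52)
  46y + 322 = ((23/26)y + 161/26)(52) + (0)
The last nonzero remainder is the constant 52, so the polynomials are coprime and gcd = 1.

1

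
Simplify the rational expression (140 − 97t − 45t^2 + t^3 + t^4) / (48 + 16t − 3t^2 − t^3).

(−35 + 33t + 3t^2 − t^3)/(−12 − t + t^2)

Repeated division with remainder:
  t^4 + t^3 − 45t^2 − 97t + 140 = (−t + 2)(−t^3 − 3t^2 + 16t + 48) + (−23t^2 − 81t + 44)
  −t^3 − 3t^2 + 16t + 48 = ((1/23)t − 12/529)(−23t^2 − 81t + 44) + ((6480/529)t + 25920/529)
  −23t^2 − 81t + 44 = (−(12167/6480)t + 5819/6480)((6480/529)t + 25920/529) + (0)
Last nonzero remainder: (6480/529)t + 25920/529. Dividing through by 6480/529 gives the monic gcd t + 4.
Cancel t + 4 from numerator and denominator to get the reduced form.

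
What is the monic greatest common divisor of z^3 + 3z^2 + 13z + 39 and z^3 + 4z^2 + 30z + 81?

z + 3

By polynomial division,
  z^3 + 3z^2 + 13z + 39 = (z^3 + 4z^2 + 30z + 81) + (−z^2 − 17z − 42)
  z^3 + 4z^2 + 30z + 81 = (−z + 13)(−z^2 − 17z − 42) + (209z + 627)
  −z^2 − 17z − 42 = (−(1/209)z − 14/209)(209z + 627) + (0)
Last nonzero remainder: 209z + 627. Dividing through by 209 gives the monic gcd z + 3.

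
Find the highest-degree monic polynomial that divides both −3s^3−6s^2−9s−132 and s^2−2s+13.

1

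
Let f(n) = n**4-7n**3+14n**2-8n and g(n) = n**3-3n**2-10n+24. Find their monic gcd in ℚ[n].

n**2-6n+8

Euclidean algorithm in ℚ[n]:
  n**4-7n**3+14n**2-8n = (n-4)(n**3-3n**2-10n+24) + (12n**2-72n+96)
  n**3-3n**2-10n+24 = ((1/12)n+1/4)(12n**2-72n+96) + (0)
Last nonzero remainder: 12n**2-72n+96. Dividing through by 12 gives the monic gcd n**2-6n+8.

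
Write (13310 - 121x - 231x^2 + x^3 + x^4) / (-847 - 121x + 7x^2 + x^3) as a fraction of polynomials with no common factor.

(-110 + x + x^2)/(7 + x)

Euclidean algorithm in ℚ[x]:
  x^4 + x^3 - 231x^2 - 121x + 13310 = (x - 6)(x^3 + 7x^2 - 121x - 847) + (-68x^2 + 8228)
  x^3 + 7x^2 - 121x - 847 = (-(1/68)x - 7/68)(-68x^2 + 8228) + (0)
Last nonzero remainder: -68x^2 + 8228. Dividing through by -68 gives the monic gcd x^2 - 121.
Cancel x^2 - 121 from numerator and denominator to get the reduced form.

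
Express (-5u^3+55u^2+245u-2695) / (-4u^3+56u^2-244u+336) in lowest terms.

Euclidean algorithm in ℚ[u]:
  -5u^3+55u^2+245u-2695 = (5/4)(-4u^3+56u^2-244u+336) + (-15u^2+550u-3115)
  -4u^3+56u^2-244u+336 = ((4/15)u+272/45)(-15u^2+550u-3115) + (-(24640/9)u+172480/9)
  -15u^2+550u-3115 = ((27/4928)u-801/4928)(-(24640/9)u+172480/9) + (0)
Last nonzero remainder: -(24640/9)u+172480/9. Dividing through by -24640/9 gives the monic gcd u-7.
Cancel u-7 from numerator and denominator to get the reduced form.

(5u^2-20u-385)/(4u^2-28u+48)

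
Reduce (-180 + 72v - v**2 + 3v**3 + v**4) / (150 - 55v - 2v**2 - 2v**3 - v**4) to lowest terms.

(-6 - v)/(5 + v)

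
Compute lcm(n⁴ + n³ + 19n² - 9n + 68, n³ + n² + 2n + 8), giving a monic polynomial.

n⁵ + 3n⁴ + 21n³ + 29n² + 50n + 136

Repeated division with remainder:
  n⁴ + n³ + 19n² - 9n + 68 = (n)(n³ + n² + 2n + 8) + (17n² - 17n + 68)
  n³ + n² + 2n + 8 = ((1/17)n + 2/17)(17n² - 17n + 68) + (0)
Last nonzero remainder: 17n² - 17n + 68. Dividing through by 17 gives the monic gcd n² - n + 4.
Then lcm(f, g) = f·g / gcd(f, g); expanding and making the result monic gives the answer.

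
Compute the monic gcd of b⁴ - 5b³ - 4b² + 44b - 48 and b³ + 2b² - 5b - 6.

b² + b - 6

Repeated division with remainder:
  b⁴ - 5b³ - 4b² + 44b - 48 = (b - 7)(b³ + 2b² - 5b - 6) + (15b² + 15b - 90)
  b³ + 2b² - 5b - 6 = ((1/15)b + 1/15)(15b² + 15b - 90) + (0)
Last nonzero remainder: 15b² + 15b - 90. Dividing through by 15 gives the monic gcd b² + b - 6.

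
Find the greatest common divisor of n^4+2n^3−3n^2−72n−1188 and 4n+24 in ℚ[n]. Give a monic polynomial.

n+6

By polynomial division,
  n^4+2n^3−3n^2−72n−1188 = ((1/4)n^3−n^2+(21/4)n−99/2)(4n+24) + (0)
Last nonzero remainder: 4n+24. Dividing through by 4 gives the monic gcd n+6.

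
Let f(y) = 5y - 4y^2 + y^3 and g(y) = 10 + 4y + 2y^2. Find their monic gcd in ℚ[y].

Euclidean algorithm in ℚ[y]:
  y^3 - 4y^2 + 5y = ((1/2)y - 3)(2y^2 + 4y + 10) + (12y + 30)
  2y^2 + 4y + 10 = ((1/6)y - 1/12)(12y + 30) + (25/2)
  12y + 30 = ((24/25)y + 12/5)(25/2) + (0)
The last nonzero remainder is the constant 25/2, so the polynomials are coprime and gcd = 1.

1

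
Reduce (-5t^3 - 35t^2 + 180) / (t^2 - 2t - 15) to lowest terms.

Apply the Euclidean algorithm:
  -5t^3 - 35t^2 + 180 = (-5t - 45)(t^2 - 2t - 15) + (-165t - 495)
  t^2 - 2t - 15 = (-(1/165)t + 1/33)(-165t - 495) + (0)
Last nonzero remainder: -165t - 495. Dividing through by -165 gives the monic gcd t + 3.
Cancel t + 3 from numerator and denominator to get the reduced form.

(-5t^2 - 20t + 60)/(t - 5)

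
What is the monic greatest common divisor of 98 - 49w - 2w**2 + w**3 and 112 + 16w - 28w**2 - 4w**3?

-14 + 5w + w**2

Apply the Euclidean algorithm:
  w**3 - 2w**2 - 49w + 98 = (-1/4)(-4w**3 - 28w**2 + 16w + 112) + (-9w**2 - 45w + 126)
  -4w**3 - 28w**2 + 16w + 112 = ((4/9)w + 8/9)(-9w**2 - 45w + 126) + (0)
Last nonzero remainder: -9w**2 - 45w + 126. Dividing through by -9 gives the monic gcd w**2 + 5w - 14.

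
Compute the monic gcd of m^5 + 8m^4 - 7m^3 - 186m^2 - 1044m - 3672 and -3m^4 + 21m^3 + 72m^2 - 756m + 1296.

m^2 - 36

Euclidean algorithm in ℚ[m]:
  m^5 + 8m^4 - 7m^3 - 186m^2 - 1044m - 3672 = (-(1/3)m - 5)(-3m^4 + 21m^3 + 72m^2 - 756m + 1296) + (122m^3 - 78m^2 - 4392m + 2808)
  -3m^4 + 21m^3 + 72m^2 - 756m + 1296 = (-(3/122)m + 582/3721)(122m^3 - 78m^2 - 4392m + 2808) + (-(88560/3721)m^2 + 3188160/3721)
  122m^3 - 78m^2 - 4392m + 2808 = (-(226981/44280)m + 48373/14760)(-(88560/3721)m^2 + 3188160/3721) + (0)
Last nonzero remainder: -(88560/3721)m^2 + 3188160/3721. Dividing through by -88560/3721 gives the monic gcd m^2 - 36.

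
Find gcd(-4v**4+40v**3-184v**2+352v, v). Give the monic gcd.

Euclidean algorithm in ℚ[v]:
  -4v**4+40v**3-184v**2+352v = (-4v**3+40v**2-184v+352)(v) + (0)
The last nonzero remainder v is already monic.

v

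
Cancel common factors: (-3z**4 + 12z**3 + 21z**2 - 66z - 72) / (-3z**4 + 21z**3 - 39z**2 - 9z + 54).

Repeated division with remainder:
  -3z**4 + 12z**3 + 21z**2 - 66z - 72 = (-3z**4 + 21z**3 - 39z**2 - 9z + 54) + (-9z**3 + 60z**2 - 57z - 126)
  -3z**4 + 21z**3 - 39z**2 - 9z + 54 = ((1/3)z - 1/9)(-9z**3 + 60z**2 - 57z - 126) + (-(40/3)z**2 + (80/3)z + 40)
  -9z**3 + 60z**2 - 57z - 126 = ((27/40)z - 63/20)(-(40/3)z**2 + (80/3)z + 40) + (0)
Last nonzero remainder: -(40/3)z**2 + (80/3)z + 40. Dividing through by -40/3 gives the monic gcd z**2 - 2z - 3.
Cancel z**2 - 2z - 3 from numerator and denominator to get the reduced form.

(z**2 - 2z - 8)/(z**2 - 5z + 6)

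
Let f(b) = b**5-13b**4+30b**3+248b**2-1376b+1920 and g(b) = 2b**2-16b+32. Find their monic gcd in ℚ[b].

Repeated division with remainder:
  b**5-13b**4+30b**3+248b**2-1376b+1920 = ((1/2)b**3-(5/2)b**2-13b+60)(2b**2-16b+32) + (0)
Last nonzero remainder: 2b**2-16b+32. Dividing through by 2 gives the monic gcd b**2-8b+16.

b**2-8b+16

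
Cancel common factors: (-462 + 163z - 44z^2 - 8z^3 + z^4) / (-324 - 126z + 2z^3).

(-77 + 40z - 14z^2 + z^3)/(-54 - 12z + 2z^2)

Repeated division with remainder:
  z^4 - 8z^3 - 44z^2 + 163z - 462 = ((1/2)z - 4)(2z^3 - 126z - 324) + (19z^2 - 179z - 1758)
  2z^3 - 126z - 324 = ((2/19)z + 358/361)(19z^2 - 179z - 1758) + ((85400/361)z + 512400/361)
  19z^2 - 179z - 1758 = ((6859/85400)z - 105773/85400)((85400/361)z + 512400/361) + (0)
Last nonzero remainder: (85400/361)z + 512400/361. Dividing through by 85400/361 gives the monic gcd z + 6.
Cancel z + 6 from numerator and denominator to get the reduced form.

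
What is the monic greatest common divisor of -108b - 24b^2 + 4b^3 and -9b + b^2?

-9b + b^2

Apply the Euclidean algorithm:
  4b^3 - 24b^2 - 108b = (4b + 12)(b^2 - 9b) + (0)
The last nonzero remainder b^2 - 9b is already monic.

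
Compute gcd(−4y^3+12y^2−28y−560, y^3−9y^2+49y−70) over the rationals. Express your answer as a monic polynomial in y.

Apply the Euclidean algorithm:
  −4y^3+12y^2−28y−560 = (−4)(y^3−9y^2+49y−70) + (−24y^2+168y−840)
  y^3−9y^2+49y−70 = (−(1/24)y+1/12)(−24y^2+168y−840) + (0)
Last nonzero remainder: −24y^2+168y−840. Dividing through by −24 gives the monic gcd y^2−7y+35.

y^2−7y+35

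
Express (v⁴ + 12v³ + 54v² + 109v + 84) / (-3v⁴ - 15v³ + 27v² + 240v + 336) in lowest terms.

Apply the Euclidean algorithm:
  v⁴ + 12v³ + 54v² + 109v + 84 = (-1/3)(-3v⁴ - 15v³ + 27v² + 240v + 336) + (7v³ + 63v² + 189v + 196)
  -3v⁴ - 15v³ + 27v² + 240v + 336 = (-(3/7)v + 12/7)(7v³ + 63v² + 189v + 196) + (0)
Last nonzero remainder: 7v³ + 63v² + 189v + 196. Dividing through by 7 gives the monic gcd v³ + 9v² + 27v + 28.
Cancel v³ + 9v² + 27v + 28 from numerator and denominator to get the reduced form.

(-v - 3)/(3v - 12)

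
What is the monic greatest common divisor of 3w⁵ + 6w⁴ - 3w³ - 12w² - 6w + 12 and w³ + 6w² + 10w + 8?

Euclidean algorithm in ℚ[w]:
  3w⁵ + 6w⁴ - 3w³ - 12w² - 6w + 12 = (3w² - 12w + 39)(w³ + 6w² + 10w + 8) + (-150w² - 300w - 300)
  w³ + 6w² + 10w + 8 = (-(1/150)w - 2/75)(-150w² - 300w - 300) + (0)
Last nonzero remainder: -150w² - 300w - 300. Dividing through by -150 gives the monic gcd w² + 2w + 2.

w² + 2w + 2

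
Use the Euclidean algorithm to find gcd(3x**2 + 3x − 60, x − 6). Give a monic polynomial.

1

Apply the Euclidean algorithm:
  3x**2 + 3x − 60 = (3x + 21)(x − 6) + (66)
  x − 6 = ((1/66)x − 1/11)(66) + (0)
The last nonzero remainder is the constant 66, so the polynomials are coprime and gcd = 1.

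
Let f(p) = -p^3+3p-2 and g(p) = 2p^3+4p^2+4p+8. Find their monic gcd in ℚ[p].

Repeated division with remainder:
  -p^3+3p-2 = (-1/2)(2p^3+4p^2+4p+8) + (2p^2+5p+2)
  2p^3+4p^2+4p+8 = (p-1/2)(2p^2+5p+2) + ((9/2)p+9)
  2p^2+5p+2 = ((4/9)p+2/9)((9/2)p+9) + (0)
Last nonzero remainder: (9/2)p+9. Dividing through by 9/2 gives the monic gcd p+2.

p+2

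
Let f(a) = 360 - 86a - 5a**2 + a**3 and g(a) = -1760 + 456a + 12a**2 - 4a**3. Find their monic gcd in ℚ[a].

Apply the Euclidean algorithm:
  a**3 - 5a**2 - 86a + 360 = (-1/4)(-4a**3 + 12a**2 + 456a - 1760) + (-2a**2 + 28a - 80)
  -4a**3 + 12a**2 + 456a - 1760 = (2a + 22)(-2a**2 + 28a - 80) + (0)
Last nonzero remainder: -2a**2 + 28a - 80. Dividing through by -2 gives the monic gcd a**2 - 14a + 40.

40 - 14a + a**2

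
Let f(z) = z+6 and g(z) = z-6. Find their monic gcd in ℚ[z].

By polynomial division,
  z+6 = (z-6) + (12)
  z-6 = ((1/12)z-1/2)(12) + (0)
The last nonzero remainder is the constant 12, so the polynomials are coprime and gcd = 1.

1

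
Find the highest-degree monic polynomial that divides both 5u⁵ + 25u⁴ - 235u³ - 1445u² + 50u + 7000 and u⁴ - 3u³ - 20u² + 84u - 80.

u² + 3u - 10

By polynomial division,
  5u⁵ + 25u⁴ - 235u³ - 1445u² + 50u + 7000 = (5u + 40)(u⁴ - 3u³ - 20u² + 84u - 80) + (-15u³ - 1065u² - 2910u + 10200)
  u⁴ - 3u³ - 20u² + 84u - 80 = (-(1/15)u + 74/15)(-15u³ - 1065u² - 2910u + 10200) + (5040u² + 15120u - 50400)
  -15u³ - 1065u² - 2910u + 10200 = (-(1/336)u - 17/84)(5040u² + 15120u - 50400) + (0)
Last nonzero remainder: 5040u² + 15120u - 50400. Dividing through by 5040 gives the monic gcd u² + 3u - 10.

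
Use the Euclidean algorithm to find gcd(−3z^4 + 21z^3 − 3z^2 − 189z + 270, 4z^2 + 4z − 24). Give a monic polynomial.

By polynomial division,
  −3z^4 + 21z^3 − 3z^2 − 189z + 270 = (−(3/4)z^2 + 6z − 45/4)(4z^2 + 4z − 24) + (0)
Last nonzero remainder: 4z^2 + 4z − 24. Dividing through by 4 gives the monic gcd z^2 + z − 6.

z^2 + z − 6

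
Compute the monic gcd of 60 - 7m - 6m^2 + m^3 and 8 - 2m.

-4 + m

Euclidean algorithm in ℚ[m]:
  m^3 - 6m^2 - 7m + 60 = (-(1/2)m^2 + m + 15/2)(-2m + 8) + (0)
Last nonzero remainder: -2m + 8. Dividing through by -2 gives the monic gcd m - 4.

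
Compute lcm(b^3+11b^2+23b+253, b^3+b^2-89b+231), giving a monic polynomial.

b^5+b^4-66b^3+254b^2-2047b+5313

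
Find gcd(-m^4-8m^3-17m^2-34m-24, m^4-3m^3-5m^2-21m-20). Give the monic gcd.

Apply the Euclidean algorithm:
  -m^4-8m^3-17m^2-34m-24 = (-1)(m^4-3m^3-5m^2-21m-20) + (-11m^3-22m^2-55m-44)
  m^4-3m^3-5m^2-21m-20 = (-(1/11)m+5/11)(-11m^3-22m^2-55m-44) + (0)
Last nonzero remainder: -11m^3-22m^2-55m-44. Dividing through by -11 gives the monic gcd m^3+2m^2+5m+4.

m^3+2m^2+5m+4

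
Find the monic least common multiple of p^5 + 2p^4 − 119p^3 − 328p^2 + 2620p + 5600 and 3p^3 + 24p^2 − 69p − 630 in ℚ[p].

p^6 + 8p^5 − 107p^4 − 1042p^3 + 652p^2 + 21320p + 33600

Apply the Euclidean algorithm:
  p^5 + 2p^4 − 119p^3 − 328p^2 + 2620p + 5600 = ((1/3)p^2 − 2p − 16)(3p^3 + 24p^2 − 69p − 630) + (128p^2 + 256p − 4480)
  3p^3 + 24p^2 − 69p − 630 = ((3/128)p + 9/64)(128p^2 + 256p − 4480) + (0)
Last nonzero remainder: 128p^2 + 256p − 4480. Dividing through by 128 gives the monic gcd p^2 + 2p − 35.
Then lcm(f, g) = f·g / gcd(f, g); expanding and making the result monic gives the answer.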